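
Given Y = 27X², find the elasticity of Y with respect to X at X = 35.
Elasticity = 2

Elasticity = (dY/dX) · (X/Y)

dY/dX = 54·X
At X = 35: dY/dX = 1890, Y = 33075

Elasticity = 1890 · (35 / 33075) = 2

Interpretation: for a small percentage change in X, the percentage change in Y is approximately 2.00 times as large.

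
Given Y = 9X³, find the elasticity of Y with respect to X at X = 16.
Elasticity = 3

Elasticity = (dY/dX) · (X/Y)

dY/dX = 27·X²
At X = 16: dY/dX = 6912, Y = 36864

Elasticity = 6912 · (16 / 36864) = 3

Interpretation: for a small percentage change in X, the percentage change in Y is approximately 3.00 times as large.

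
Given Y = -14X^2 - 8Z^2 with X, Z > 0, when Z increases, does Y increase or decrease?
Y decreases

Taking the partial derivative:
∂Y/∂Z = -16Z

∂Y/∂Z = -16Z < 0 (assuming positive values)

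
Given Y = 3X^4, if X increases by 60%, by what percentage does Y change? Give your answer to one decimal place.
555.4%

For Y = 3X^4:
If X → X(1 + 0.6)
Then Y → Y · (1 + 0.6)^4
     = Y · 6.5536

Percentage change = ((1 + 0.6)^4 − 1) × 100% ≈ 555.4%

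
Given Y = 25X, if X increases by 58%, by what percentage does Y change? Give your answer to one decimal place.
58.0%

For Y = 25X:
If X → X(1 + 0.58)
Then Y → Y · (1 + 0.58)^1
     = Y · 1.5800

Percentage change = ((1 + 0.58)^1 − 1) × 100% = 58.0%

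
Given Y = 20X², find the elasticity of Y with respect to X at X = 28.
Elasticity = 2

Elasticity = (dY/dX) · (X/Y)

dY/dX = 40·X
At X = 28: dY/dX = 1120, Y = 15680

Elasticity = 1120 · (28 / 15680) = 2

Interpretation: for a small percentage change in X, the percentage change in Y is approximately 2.00 times as large.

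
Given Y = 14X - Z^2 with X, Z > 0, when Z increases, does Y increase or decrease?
Y decreases

Taking the partial derivative:
∂Y/∂Z = -2Z

∂Y/∂Z = -2Z < 0 (assuming positive values)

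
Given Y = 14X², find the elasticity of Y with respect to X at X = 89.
Elasticity = 2

Elasticity = (dY/dX) · (X/Y)

dY/dX = 28·X
At X = 89: dY/dX = 2492, Y = 110894

Elasticity = 2492 · (89 / 110894) = 2

Interpretation: for a small percentage change in X, the percentage change in Y is approximately 2.00 times as large.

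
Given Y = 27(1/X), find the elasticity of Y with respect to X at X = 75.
Elasticity = -1

Elasticity = (dY/dX) · (X/Y)

dY/dX = -27/X²
At X = 75: dY/dX = -3/625, Y = 9/25

Elasticity = (-3/625) · (75 / (9/25)) = -1

Interpretation: for a small percentage change in X, the percentage change in Y is approximately -1.00 times as large.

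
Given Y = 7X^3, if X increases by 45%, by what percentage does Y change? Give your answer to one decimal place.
204.9%

For Y = 7X^3:
If X → X(1 + 0.45)
Then Y → Y · (1 + 0.45)^3
     ≈ Y · 3.0486

Percentage change = ((1 + 0.45)^3 − 1) × 100% ≈ 204.9%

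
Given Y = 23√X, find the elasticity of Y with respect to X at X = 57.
Elasticity = 1/2

Elasticity = (dY/dX) · (X/Y)

dY/dX = 23/(2·√X)
At X = 57: dY/dX = 23·√57/114, Y = 23·√57

Elasticity = (23·√57/114) · (57 / (23·√57)) = 1/2

Interpretation: for a small percentage change in X, the percentage change in Y is approximately 0.50 times as large.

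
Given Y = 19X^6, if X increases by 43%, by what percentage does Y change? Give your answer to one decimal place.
755.1%

For Y = 19X^6:
If X → X(1 + 0.43)
Then Y → Y · (1 + 0.43)^6
     ≈ Y · 8.5510

Percentage change = ((1 + 0.43)^6 − 1) × 100% ≈ 755.1%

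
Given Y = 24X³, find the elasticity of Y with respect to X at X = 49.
Elasticity = 3

Elasticity = (dY/dX) · (X/Y)

dY/dX = 72·X²
At X = 49: dY/dX = 172872, Y = 2823576

Elasticity = 172872 · (49 / 2823576) = 3

Interpretation: for a small percentage change in X, the percentage change in Y is approximately 3.00 times as large.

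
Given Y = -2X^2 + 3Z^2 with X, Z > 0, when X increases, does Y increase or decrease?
Y decreases

Taking the partial derivative:
∂Y/∂X = -4X

∂Y/∂X = -4X < 0 (assuming positive values)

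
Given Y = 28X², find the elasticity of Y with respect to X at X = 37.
Elasticity = 2

Elasticity = (dY/dX) · (X/Y)

dY/dX = 56·X
At X = 37: dY/dX = 2072, Y = 38332

Elasticity = 2072 · (37 / 38332) = 2

Interpretation: for a small percentage change in X, the percentage change in Y is approximately 2.00 times as large.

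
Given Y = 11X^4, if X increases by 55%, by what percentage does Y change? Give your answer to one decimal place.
477.2%

For Y = 11X^4:
If X → X(1 + 0.55)
Then Y → Y · (1 + 0.55)^4
     ≈ Y · 5.7720

Percentage change = ((1 + 0.55)^4 − 1) × 100% ≈ 477.2%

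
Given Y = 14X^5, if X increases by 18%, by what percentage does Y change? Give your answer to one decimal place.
128.8%

For Y = 14X^5:
If X → X(1 + 0.18)
Then Y → Y · (1 + 0.18)^5
     ≈ Y · 2.2878

Percentage change = ((1 + 0.18)^5 − 1) × 100% ≈ 128.8%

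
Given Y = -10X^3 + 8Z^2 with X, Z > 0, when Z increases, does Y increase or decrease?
Y increases

Taking the partial derivative:
∂Y/∂Z = 16Z

∂Y/∂Z = 16Z > 0 (assuming positive values)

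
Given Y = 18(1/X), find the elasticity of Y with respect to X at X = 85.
Elasticity = -1

Elasticity = (dY/dX) · (X/Y)

dY/dX = -18/X²
At X = 85: dY/dX = -18/7225, Y = 18/85

Elasticity = (-18/7225) · (85 / (18/85)) = -1

Interpretation: for a small percentage change in X, the percentage change in Y is approximately -1.00 times as large.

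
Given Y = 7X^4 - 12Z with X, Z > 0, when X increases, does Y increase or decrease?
Y increases

Taking the partial derivative:
∂Y/∂X = 28X^3

∂Y/∂X = 28X^3 > 0 (assuming positive values)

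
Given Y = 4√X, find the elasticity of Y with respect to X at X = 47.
Elasticity = 1/2

Elasticity = (dY/dX) · (X/Y)

dY/dX = 2/√X
At X = 47: dY/dX = 2·√47/47, Y = 4·√47

Elasticity = (2·√47/47) · (47 / (4·√47)) = 1/2

Interpretation: for a small percentage change in X, the percentage change in Y is approximately 0.50 times as large.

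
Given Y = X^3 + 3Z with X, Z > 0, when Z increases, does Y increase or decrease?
Y increases

Taking the partial derivative:
∂Y/∂Z = 3

∂Y/∂Z = 3 > 0 (assuming positive values)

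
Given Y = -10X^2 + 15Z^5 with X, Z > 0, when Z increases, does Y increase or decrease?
Y increases

Taking the partial derivative:
∂Y/∂Z = 75Z^4

∂Y/∂Z = 75Z^4 > 0 (assuming positive values)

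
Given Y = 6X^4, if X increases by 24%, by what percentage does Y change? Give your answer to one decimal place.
136.4%

For Y = 6X^4:
If X → X(1 + 0.24)
Then Y → Y · (1 + 0.24)^4
     ≈ Y · 2.3642

Percentage change = ((1 + 0.24)^4 − 1) × 100% ≈ 136.4%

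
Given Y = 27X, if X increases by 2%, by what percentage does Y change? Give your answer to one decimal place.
2.0%

For Y = 27X:
If X → X(1 + 0.02)
Then Y → Y · (1 + 0.02)^1
     = Y · 1.0200

Percentage change = ((1 + 0.02)^1 − 1) × 100% = 2.0%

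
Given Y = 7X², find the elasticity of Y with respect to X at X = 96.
Elasticity = 2

Elasticity = (dY/dX) · (X/Y)

dY/dX = 14·X
At X = 96: dY/dX = 1344, Y = 64512

Elasticity = 1344 · (96 / 64512) = 2

Interpretation: for a small percentage change in X, the percentage change in Y is approximately 2.00 times as large.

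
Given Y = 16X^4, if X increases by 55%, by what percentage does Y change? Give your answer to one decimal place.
477.2%

For Y = 16X^4:
If X → X(1 + 0.55)
Then Y → Y · (1 + 0.55)^4
     ≈ Y · 5.7720

Percentage change = ((1 + 0.55)^4 − 1) × 100% ≈ 477.2%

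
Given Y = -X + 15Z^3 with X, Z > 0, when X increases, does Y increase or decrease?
Y decreases

Taking the partial derivative:
∂Y/∂X = -1

∂Y/∂X = -1 < 0 (assuming positive values)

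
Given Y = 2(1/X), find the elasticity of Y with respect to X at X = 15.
Elasticity = -1

Elasticity = (dY/dX) · (X/Y)

dY/dX = -2/X²
At X = 15: dY/dX = -2/225, Y = 2/15

Elasticity = (-2/225) · (15 / (2/15)) = -1

Interpretation: for a small percentage change in X, the percentage change in Y is approximately -1.00 times as large.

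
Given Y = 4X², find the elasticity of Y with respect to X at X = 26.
Elasticity = 2

Elasticity = (dY/dX) · (X/Y)

dY/dX = 8·X
At X = 26: dY/dX = 208, Y = 2704

Elasticity = 208 · (26 / 2704) = 2

Interpretation: for a small percentage change in X, the percentage change in Y is approximately 2.00 times as large.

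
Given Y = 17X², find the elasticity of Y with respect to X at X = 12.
Elasticity = 2

Elasticity = (dY/dX) · (X/Y)

dY/dX = 34·X
At X = 12: dY/dX = 408, Y = 2448

Elasticity = 408 · (12 / 2448) = 2

Interpretation: for a small percentage change in X, the percentage change in Y is approximately 2.00 times as large.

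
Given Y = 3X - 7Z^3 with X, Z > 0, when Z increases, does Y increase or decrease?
Y decreases

Taking the partial derivative:
∂Y/∂Z = -21Z^2

∂Y/∂Z = -21Z^2 < 0 (assuming positive values)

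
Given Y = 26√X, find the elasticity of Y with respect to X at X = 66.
Elasticity = 1/2

Elasticity = (dY/dX) · (X/Y)

dY/dX = 13/√X
At X = 66: dY/dX = 13·√66/66, Y = 26·√66

Elasticity = (13·√66/66) · (66 / (26·√66)) = 1/2

Interpretation: for a small percentage change in X, the percentage change in Y is approximately 0.50 times as large.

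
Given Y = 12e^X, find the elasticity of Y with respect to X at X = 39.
Elasticity = 39

Elasticity = (dY/dX) · (X/Y)

dY/dX = 12·e^X
At X = 39: dY/dX = 12·e^39, Y = 12·e^39

Elasticity = (12·e^39) · (39 / (12·e^39)) = 39

Interpretation: for a small percentage change in X, the percentage change in Y is approximately 39.00 times as large.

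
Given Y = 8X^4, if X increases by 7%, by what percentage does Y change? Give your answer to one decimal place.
31.1%

For Y = 8X^4:
If X → X(1 + 0.07)
Then Y → Y · (1 + 0.07)^4
     ≈ Y · 1.3108

Percentage change = ((1 + 0.07)^4 − 1) × 100% ≈ 31.1%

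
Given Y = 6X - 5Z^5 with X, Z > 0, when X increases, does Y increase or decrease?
Y increases

Taking the partial derivative:
∂Y/∂X = 6

∂Y/∂X = 6 > 0 (assuming positive values)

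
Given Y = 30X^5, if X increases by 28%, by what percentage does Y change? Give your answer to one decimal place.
243.6%

For Y = 30X^5:
If X → X(1 + 0.28)
Then Y → Y · (1 + 0.28)^5
     ≈ Y · 3.4360

Percentage change = ((1 + 0.28)^5 − 1) × 100% ≈ 243.6%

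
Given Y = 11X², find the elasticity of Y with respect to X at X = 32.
Elasticity = 2

Elasticity = (dY/dX) · (X/Y)

dY/dX = 22·X
At X = 32: dY/dX = 704, Y = 11264

Elasticity = 704 · (32 / 11264) = 2

Interpretation: for a small percentage change in X, the percentage change in Y is approximately 2.00 times as large.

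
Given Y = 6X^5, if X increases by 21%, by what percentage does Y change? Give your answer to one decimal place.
159.4%

For Y = 6X^5:
If X → X(1 + 0.21)
Then Y → Y · (1 + 0.21)^5
     ≈ Y · 2.5937

Percentage change = ((1 + 0.21)^5 − 1) × 100% ≈ 159.4%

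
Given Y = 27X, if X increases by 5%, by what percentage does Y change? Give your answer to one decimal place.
5.0%

For Y = 27X:
If X → X(1 + 0.05)
Then Y → Y · (1 + 0.05)^1
     = Y · 1.0500

Percentage change = ((1 + 0.05)^1 − 1) × 100% = 5.0%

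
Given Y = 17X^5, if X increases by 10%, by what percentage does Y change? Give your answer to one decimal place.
61.1%

For Y = 17X^5:
If X → X(1 + 0.1)
Then Y → Y · (1 + 0.1)^5
     ≈ Y · 1.6105

Percentage change = ((1 + 0.1)^5 − 1) × 100% ≈ 61.1%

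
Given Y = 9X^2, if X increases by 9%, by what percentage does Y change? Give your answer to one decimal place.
18.8%

For Y = 9X^2:
If X → X(1 + 0.09)
Then Y → Y · (1 + 0.09)^2
     = Y · 1.1881

Percentage change = ((1 + 0.09)^2 − 1) × 100% ≈ 18.8%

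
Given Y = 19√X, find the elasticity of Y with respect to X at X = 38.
Elasticity = 1/2

Elasticity = (dY/dX) · (X/Y)

dY/dX = 19/(2·√X)
At X = 38: dY/dX = √38/4, Y = 19·√38

Elasticity = (√38/4) · (38 / (19·√38)) = 1/2

Interpretation: for a small percentage change in X, the percentage change in Y is approximately 0.50 times as large.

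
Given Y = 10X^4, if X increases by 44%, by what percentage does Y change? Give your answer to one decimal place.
330.0%

For Y = 10X^4:
If X → X(1 + 0.44)
Then Y → Y · (1 + 0.44)^4
     ≈ Y · 4.2998

Percentage change = ((1 + 0.44)^4 − 1) × 100% ≈ 330.0%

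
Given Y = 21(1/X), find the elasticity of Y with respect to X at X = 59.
Elasticity = -1

Elasticity = (dY/dX) · (X/Y)

dY/dX = -21/X²
At X = 59: dY/dX = -21/3481, Y = 21/59

Elasticity = (-21/3481) · (59 / (21/59)) = -1

Interpretation: for a small percentage change in X, the percentage change in Y is approximately -1.00 times as large.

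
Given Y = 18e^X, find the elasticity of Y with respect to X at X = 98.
Elasticity = 98

Elasticity = (dY/dX) · (X/Y)

dY/dX = 18·e^X
At X = 98: dY/dX = 18·e^98, Y = 18·e^98

Elasticity = (18·e^98) · (98 / (18·e^98)) = 98

Interpretation: for a small percentage change in X, the percentage change in Y is approximately 98.00 times as large.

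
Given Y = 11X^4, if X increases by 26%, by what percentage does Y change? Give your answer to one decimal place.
152.0%

For Y = 11X^4:
If X → X(1 + 0.26)
Then Y → Y · (1 + 0.26)^4
     ≈ Y · 2.5205

Percentage change = ((1 + 0.26)^4 − 1) × 100% ≈ 152.0%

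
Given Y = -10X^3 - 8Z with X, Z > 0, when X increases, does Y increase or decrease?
Y decreases

Taking the partial derivative:
∂Y/∂X = -30X^2

∂Y/∂X = -30X^2 < 0 (assuming positive values)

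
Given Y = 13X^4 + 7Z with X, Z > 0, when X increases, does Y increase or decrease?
Y increases

Taking the partial derivative:
∂Y/∂X = 52X^3

∂Y/∂X = 52X^3 > 0 (assuming positive values)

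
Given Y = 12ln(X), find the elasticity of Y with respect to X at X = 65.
Elasticity = 1/ln(65) ≈ 0.2396

Elasticity = (dY/dX) · (X/Y)

dY/dX = 12/X
At X = 65: dY/dX = 12/65, Y = 12·ln(65)

Elasticity = (12/65) · (65 / (12·ln(65))) = 1/ln(65) ≈ 0.2396

Interpretation: for a small percentage change in X, the percentage change in Y is approximately 0.24 times as large.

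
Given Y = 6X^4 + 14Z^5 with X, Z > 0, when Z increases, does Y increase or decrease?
Y increases

Taking the partial derivative:
∂Y/∂Z = 70Z^4

∂Y/∂Z = 70Z^4 > 0 (assuming positive values)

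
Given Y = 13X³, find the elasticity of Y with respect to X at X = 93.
Elasticity = 3

Elasticity = (dY/dX) · (X/Y)

dY/dX = 39·X²
At X = 93: dY/dX = 337311, Y = 10456641

Elasticity = 337311 · (93 / 10456641) = 3

Interpretation: for a small percentage change in X, the percentage change in Y is approximately 3.00 times as large.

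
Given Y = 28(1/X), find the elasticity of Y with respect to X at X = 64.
Elasticity = -1

Elasticity = (dY/dX) · (X/Y)

dY/dX = -28/X²
At X = 64: dY/dX = -7/1024, Y = 7/16

Elasticity = (-7/1024) · (64 / (7/16)) = -1

Interpretation: for a small percentage change in X, the percentage change in Y is approximately -1.00 times as large.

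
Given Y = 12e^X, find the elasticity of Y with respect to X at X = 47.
Elasticity = 47

Elasticity = (dY/dX) · (X/Y)

dY/dX = 12·e^X
At X = 47: dY/dX = 12·e^47, Y = 12·e^47

Elasticity = (12·e^47) · (47 / (12·e^47)) = 47

Interpretation: for a small percentage change in X, the percentage change in Y is approximately 47.00 times as large.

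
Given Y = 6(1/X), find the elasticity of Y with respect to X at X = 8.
Elasticity = -1

Elasticity = (dY/dX) · (X/Y)

dY/dX = -6/X²
At X = 8: dY/dX = -3/32, Y = 3/4

Elasticity = (-3/32) · (8 / (3/4)) = -1

Interpretation: for a small percentage change in X, the percentage change in Y is approximately -1.00 times as large.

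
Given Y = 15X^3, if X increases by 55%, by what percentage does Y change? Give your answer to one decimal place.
272.4%

For Y = 15X^3:
If X → X(1 + 0.55)
Then Y → Y · (1 + 0.55)^3
     ≈ Y · 3.7239

Percentage change = ((1 + 0.55)^3 − 1) × 100% ≈ 272.4%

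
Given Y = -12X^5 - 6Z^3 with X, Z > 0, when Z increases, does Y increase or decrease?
Y decreases

Taking the partial derivative:
∂Y/∂Z = -18Z^2

∂Y/∂Z = -18Z^2 < 0 (assuming positive values)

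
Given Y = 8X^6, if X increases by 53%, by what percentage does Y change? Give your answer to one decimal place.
1182.8%

For Y = 8X^6:
If X → X(1 + 0.53)
Then Y → Y · (1 + 0.53)^6
     ≈ Y · 12.8277

Percentage change = ((1 + 0.53)^6 − 1) × 100% ≈ 1182.8%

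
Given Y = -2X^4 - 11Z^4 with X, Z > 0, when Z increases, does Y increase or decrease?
Y decreases

Taking the partial derivative:
∂Y/∂Z = -44Z^3

∂Y/∂Z = -44Z^3 < 0 (assuming positive values)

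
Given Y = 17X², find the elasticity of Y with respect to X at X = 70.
Elasticity = 2

Elasticity = (dY/dX) · (X/Y)

dY/dX = 34·X
At X = 70: dY/dX = 2380, Y = 83300

Elasticity = 2380 · (70 / 83300) = 2

Interpretation: for a small percentage change in X, the percentage change in Y is approximately 2.00 times as large.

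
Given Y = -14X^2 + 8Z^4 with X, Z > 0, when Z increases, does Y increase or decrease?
Y increases

Taking the partial derivative:
∂Y/∂Z = 32Z^3

∂Y/∂Z = 32Z^3 > 0 (assuming positive values)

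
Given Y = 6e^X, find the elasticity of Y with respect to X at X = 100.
Elasticity = 100

Elasticity = (dY/dX) · (X/Y)

dY/dX = 6·e^X
At X = 100: dY/dX = 6·e^100, Y = 6·e^100

Elasticity = (6·e^100) · (100 / (6·e^100)) = 100

Interpretation: for a small percentage change in X, the percentage change in Y is approximately 100.00 times as large.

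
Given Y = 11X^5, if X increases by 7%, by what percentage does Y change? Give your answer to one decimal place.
40.3%

For Y = 11X^5:
If X → X(1 + 0.07)
Then Y → Y · (1 + 0.07)^5
     ≈ Y · 1.4026

Percentage change = ((1 + 0.07)^5 − 1) × 100% ≈ 40.3%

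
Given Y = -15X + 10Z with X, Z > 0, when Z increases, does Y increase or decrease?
Y increases

Taking the partial derivative:
∂Y/∂Z = 10

∂Y/∂Z = 10 > 0 (assuming positive values)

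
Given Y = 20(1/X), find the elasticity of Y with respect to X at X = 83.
Elasticity = -1

Elasticity = (dY/dX) · (X/Y)

dY/dX = -20/X²
At X = 83: dY/dX = -20/6889, Y = 20/83

Elasticity = (-20/6889) · (83 / (20/83)) = -1

Interpretation: for a small percentage change in X, the percentage change in Y is approximately -1.00 times as large.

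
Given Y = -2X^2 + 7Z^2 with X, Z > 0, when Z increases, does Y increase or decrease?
Y increases

Taking the partial derivative:
∂Y/∂Z = 14Z

∂Y/∂Z = 14Z > 0 (assuming positive values)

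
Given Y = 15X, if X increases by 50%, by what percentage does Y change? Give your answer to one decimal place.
50.0%

For Y = 15X:
If X → X(1 + 0.5)
Then Y → Y · (1 + 0.5)^1
     = Y · 1.5000

Percentage change = ((1 + 0.5)^1 − 1) × 100% = 50.0%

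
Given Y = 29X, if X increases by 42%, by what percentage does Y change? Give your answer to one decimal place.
42.0%

For Y = 29X:
If X → X(1 + 0.42)
Then Y → Y · (1 + 0.42)^1
     = Y · 1.4200

Percentage change = ((1 + 0.42)^1 − 1) × 100% = 42.0%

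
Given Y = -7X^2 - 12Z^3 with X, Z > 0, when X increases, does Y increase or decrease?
Y decreases

Taking the partial derivative:
∂Y/∂X = -14X

∂Y/∂X = -14X < 0 (assuming positive values)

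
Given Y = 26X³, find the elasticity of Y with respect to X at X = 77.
Elasticity = 3

Elasticity = (dY/dX) · (X/Y)

dY/dX = 78·X²
At X = 77: dY/dX = 462462, Y = 11869858

Elasticity = 462462 · (77 / 11869858) = 3

Interpretation: for a small percentage change in X, the percentage change in Y is approximately 3.00 times as large.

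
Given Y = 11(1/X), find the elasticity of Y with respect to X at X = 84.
Elasticity = -1

Elasticity = (dY/dX) · (X/Y)

dY/dX = -11/X²
At X = 84: dY/dX = -11/7056, Y = 11/84

Elasticity = (-11/7056) · (84 / (11/84)) = -1

Interpretation: for a small percentage change in X, the percentage change in Y is approximately -1.00 times as large.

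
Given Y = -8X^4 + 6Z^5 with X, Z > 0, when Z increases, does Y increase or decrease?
Y increases

Taking the partial derivative:
∂Y/∂Z = 30Z^4

∂Y/∂Z = 30Z^4 > 0 (assuming positive values)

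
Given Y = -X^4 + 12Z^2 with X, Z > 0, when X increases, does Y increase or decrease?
Y decreases

Taking the partial derivative:
∂Y/∂X = -4X^3

∂Y/∂X = -4X^3 < 0 (assuming positive values)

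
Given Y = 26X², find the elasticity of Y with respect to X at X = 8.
Elasticity = 2

Elasticity = (dY/dX) · (X/Y)

dY/dX = 52·X
At X = 8: dY/dX = 416, Y = 1664

Elasticity = 416 · (8 / 1664) = 2

Interpretation: for a small percentage change in X, the percentage change in Y is approximately 2.00 times as large.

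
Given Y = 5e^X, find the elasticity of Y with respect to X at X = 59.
Elasticity = 59

Elasticity = (dY/dX) · (X/Y)

dY/dX = 5·e^X
At X = 59: dY/dX = 5·e^59, Y = 5·e^59

Elasticity = (5·e^59) · (59 / (5·e^59)) = 59

Interpretation: for a small percentage change in X, the percentage change in Y is approximately 59.00 times as large.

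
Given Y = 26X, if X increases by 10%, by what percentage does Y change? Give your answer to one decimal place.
10.0%

For Y = 26X:
If X → X(1 + 0.1)
Then Y → Y · (1 + 0.1)^1
     = Y · 1.1000

Percentage change = ((1 + 0.1)^1 − 1) × 100% = 10.0%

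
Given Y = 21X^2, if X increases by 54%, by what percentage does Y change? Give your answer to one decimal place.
137.2%

For Y = 21X^2:
If X → X(1 + 0.54)
Then Y → Y · (1 + 0.54)^2
     = Y · 2.3716

Percentage change = ((1 + 0.54)^2 − 1) × 100% ≈ 137.2%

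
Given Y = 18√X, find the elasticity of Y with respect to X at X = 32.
Elasticity = 1/2

Elasticity = (dY/dX) · (X/Y)

dY/dX = 9/√X
At X = 32: dY/dX = 9·√2/8, Y = 72·√2

Elasticity = (9·√2/8) · (32 / (72·√2)) = 1/2

Interpretation: for a small percentage change in X, the percentage change in Y is approximately 0.50 times as large.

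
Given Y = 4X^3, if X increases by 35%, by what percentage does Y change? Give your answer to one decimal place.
146.0%

For Y = 4X^3:
If X → X(1 + 0.35)
Then Y → Y · (1 + 0.35)^3
     ≈ Y · 2.4604

Percentage change = ((1 + 0.35)^3 − 1) × 100% ≈ 146.0%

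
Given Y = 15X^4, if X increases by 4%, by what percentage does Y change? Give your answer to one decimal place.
17.0%

For Y = 15X^4:
If X → X(1 + 0.04)
Then Y → Y · (1 + 0.04)^4
     ≈ Y · 1.1699

Percentage change = ((1 + 0.04)^4 − 1) × 100% ≈ 17.0%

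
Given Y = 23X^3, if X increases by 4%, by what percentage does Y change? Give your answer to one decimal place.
12.5%

For Y = 23X^3:
If X → X(1 + 0.04)
Then Y → Y · (1 + 0.04)^3
     ≈ Y · 1.1249

Percentage change = ((1 + 0.04)^3 − 1) × 100% ≈ 12.5%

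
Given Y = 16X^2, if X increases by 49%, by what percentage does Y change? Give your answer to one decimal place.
122.0%

For Y = 16X^2:
If X → X(1 + 0.49)
Then Y → Y · (1 + 0.49)^2
     = Y · 2.2201

Percentage change = ((1 + 0.49)^2 − 1) × 100% ≈ 122.0%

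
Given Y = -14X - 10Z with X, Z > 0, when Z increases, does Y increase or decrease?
Y decreases

Taking the partial derivative:
∂Y/∂Z = -10

∂Y/∂Z = -10 < 0 (assuming positive values)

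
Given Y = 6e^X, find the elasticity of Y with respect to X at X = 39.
Elasticity = 39

Elasticity = (dY/dX) · (X/Y)

dY/dX = 6·e^X
At X = 39: dY/dX = 6·e^39, Y = 6·e^39

Elasticity = (6·e^39) · (39 / (6·e^39)) = 39

Interpretation: for a small percentage change in X, the percentage change in Y is approximately 39.00 times as large.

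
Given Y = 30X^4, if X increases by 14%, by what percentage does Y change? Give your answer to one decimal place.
68.9%

For Y = 30X^4:
If X → X(1 + 0.14)
Then Y → Y · (1 + 0.14)^4
     ≈ Y · 1.6890

Percentage change = ((1 + 0.14)^4 − 1) × 100% ≈ 68.9%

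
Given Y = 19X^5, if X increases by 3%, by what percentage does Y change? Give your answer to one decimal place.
15.9%

For Y = 19X^5:
If X → X(1 + 0.03)
Then Y → Y · (1 + 0.03)^5
     ≈ Y · 1.1593

Percentage change = ((1 + 0.03)^5 − 1) × 100% ≈ 15.9%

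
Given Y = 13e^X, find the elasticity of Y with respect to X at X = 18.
Elasticity = 18

Elasticity = (dY/dX) · (X/Y)

dY/dX = 13·e^X
At X = 18: dY/dX = 13·e^18, Y = 13·e^18

Elasticity = (13·e^18) · (18 / (13·e^18)) = 18

Interpretation: for a small percentage change in X, the percentage change in Y is approximately 18.00 times as large.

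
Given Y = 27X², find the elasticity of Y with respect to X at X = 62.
Elasticity = 2

Elasticity = (dY/dX) · (X/Y)

dY/dX = 54·X
At X = 62: dY/dX = 3348, Y = 103788

Elasticity = 3348 · (62 / 103788) = 2

Interpretation: for a small percentage change in X, the percentage change in Y is approximately 2.00 times as large.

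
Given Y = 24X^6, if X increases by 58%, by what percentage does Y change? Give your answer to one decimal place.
1455.8%

For Y = 24X^6:
If X → X(1 + 0.58)
Then Y → Y · (1 + 0.58)^6
     ≈ Y · 15.5576

Percentage change = ((1 + 0.58)^6 − 1) × 100% ≈ 1455.8%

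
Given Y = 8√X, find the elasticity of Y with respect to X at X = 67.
Elasticity = 1/2

Elasticity = (dY/dX) · (X/Y)

dY/dX = 4/√X
At X = 67: dY/dX = 4·√67/67, Y = 8·√67

Elasticity = (4·√67/67) · (67 / (8·√67)) = 1/2

Interpretation: for a small percentage change in X, the percentage change in Y is approximately 0.50 times as large.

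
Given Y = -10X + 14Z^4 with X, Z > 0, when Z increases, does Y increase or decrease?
Y increases

Taking the partial derivative:
∂Y/∂Z = 56Z^3

∂Y/∂Z = 56Z^3 > 0 (assuming positive values)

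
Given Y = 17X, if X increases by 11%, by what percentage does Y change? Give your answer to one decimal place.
11.0%

For Y = 17X:
If X → X(1 + 0.11)
Then Y → Y · (1 + 0.11)^1
     = Y · 1.1100

Percentage change = ((1 + 0.11)^1 − 1) × 100% = 11.0%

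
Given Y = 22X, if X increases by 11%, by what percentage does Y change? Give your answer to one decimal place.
11.0%

For Y = 22X:
If X → X(1 + 0.11)
Then Y → Y · (1 + 0.11)^1
     = Y · 1.1100

Percentage change = ((1 + 0.11)^1 − 1) × 100% = 11.0%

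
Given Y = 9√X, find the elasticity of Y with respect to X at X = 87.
Elasticity = 1/2

Elasticity = (dY/dX) · (X/Y)

dY/dX = 9/(2·√X)
At X = 87: dY/dX = 3·√87/58, Y = 9·√87

Elasticity = (3·√87/58) · (87 / (9·√87)) = 1/2

Interpretation: for a small percentage change in X, the percentage change in Y is approximately 0.50 times as large.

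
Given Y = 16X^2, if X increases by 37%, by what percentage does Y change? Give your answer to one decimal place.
87.7%

For Y = 16X^2:
If X → X(1 + 0.37)
Then Y → Y · (1 + 0.37)^2
     = Y · 1.8769

Percentage change = ((1 + 0.37)^2 − 1) × 100% ≈ 87.7%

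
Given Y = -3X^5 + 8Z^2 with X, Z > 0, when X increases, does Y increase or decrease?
Y decreases

Taking the partial derivative:
∂Y/∂X = -15X^4

∂Y/∂X = -15X^4 < 0 (assuming positive values)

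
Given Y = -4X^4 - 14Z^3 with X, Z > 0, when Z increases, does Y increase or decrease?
Y decreases

Taking the partial derivative:
∂Y/∂Z = -42Z^2

∂Y/∂Z = -42Z^2 < 0 (assuming positive values)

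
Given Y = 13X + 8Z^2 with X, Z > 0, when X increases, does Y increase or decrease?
Y increases

Taking the partial derivative:
∂Y/∂X = 13

∂Y/∂X = 13 > 0 (assuming positive values)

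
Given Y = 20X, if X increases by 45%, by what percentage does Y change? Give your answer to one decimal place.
45.0%

For Y = 20X:
If X → X(1 + 0.45)
Then Y → Y · (1 + 0.45)^1
     = Y · 1.4500

Percentage change = ((1 + 0.45)^1 − 1) × 100% = 45.0%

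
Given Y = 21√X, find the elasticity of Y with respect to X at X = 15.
Elasticity = 1/2

Elasticity = (dY/dX) · (X/Y)

dY/dX = 21/(2·√X)
At X = 15: dY/dX = 7·√15/10, Y = 21·√15

Elasticity = (7·√15/10) · (15 / (21·√15)) = 1/2

Interpretation: for a small percentage change in X, the percentage change in Y is approximately 0.50 times as large.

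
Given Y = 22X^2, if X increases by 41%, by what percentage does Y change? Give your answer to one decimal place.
98.8%

For Y = 22X^2:
If X → X(1 + 0.41)
Then Y → Y · (1 + 0.41)^2
     = Y · 1.9881

Percentage change = ((1 + 0.41)^2 − 1) × 100% ≈ 98.8%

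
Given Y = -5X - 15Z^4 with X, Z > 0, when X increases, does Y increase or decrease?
Y decreases

Taking the partial derivative:
∂Y/∂X = -5

∂Y/∂X = -5 < 0 (assuming positive values)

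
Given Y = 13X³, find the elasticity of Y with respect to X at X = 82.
Elasticity = 3

Elasticity = (dY/dX) · (X/Y)

dY/dX = 39·X²
At X = 82: dY/dX = 262236, Y = 7167784

Elasticity = 262236 · (82 / 7167784) = 3

Interpretation: for a small percentage change in X, the percentage change in Y is approximately 3.00 times as large.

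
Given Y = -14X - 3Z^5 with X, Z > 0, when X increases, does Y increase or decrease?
Y decreases

Taking the partial derivative:
∂Y/∂X = -14

∂Y/∂X = -14 < 0 (assuming positive values)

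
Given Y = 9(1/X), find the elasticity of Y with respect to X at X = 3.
Elasticity = -1

Elasticity = (dY/dX) · (X/Y)

dY/dX = -9/X²
At X = 3: dY/dX = -1, Y = 3

Elasticity = (-1) · (3 / 3) = -1

Interpretation: for a small percentage change in X, the percentage change in Y is approximately -1.00 times as large.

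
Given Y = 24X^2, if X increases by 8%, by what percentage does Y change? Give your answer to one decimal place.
16.6%

For Y = 24X^2:
If X → X(1 + 0.08)
Then Y → Y · (1 + 0.08)^2
     = Y · 1.1664

Percentage change = ((1 + 0.08)^2 − 1) × 100% ≈ 16.6%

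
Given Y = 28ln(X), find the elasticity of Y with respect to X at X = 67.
Elasticity = 1/ln(67) ≈ 0.2378

Elasticity = (dY/dX) · (X/Y)

dY/dX = 28/X
At X = 67: dY/dX = 28/67, Y = 28·ln(67)

Elasticity = (28/67) · (67 / (28·ln(67))) = 1/ln(67) ≈ 0.2378

Interpretation: for a small percentage change in X, the percentage change in Y is approximately 0.24 times as large.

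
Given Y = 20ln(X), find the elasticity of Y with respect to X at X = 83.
Elasticity = 1/ln(83) ≈ 0.2263

Elasticity = (dY/dX) · (X/Y)

dY/dX = 20/X
At X = 83: dY/dX = 20/83, Y = 20·ln(83)

Elasticity = (20/83) · (83 / (20·ln(83))) = 1/ln(83) ≈ 0.2263

Interpretation: for a small percentage change in X, the percentage change in Y is approximately 0.23 times as large.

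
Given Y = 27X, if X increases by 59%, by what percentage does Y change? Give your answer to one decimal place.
59.0%

For Y = 27X:
If X → X(1 + 0.59)
Then Y → Y · (1 + 0.59)^1
     = Y · 1.5900

Percentage change = ((1 + 0.59)^1 − 1) × 100% = 59.0%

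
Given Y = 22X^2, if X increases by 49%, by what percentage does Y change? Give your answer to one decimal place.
122.0%

For Y = 22X^2:
If X → X(1 + 0.49)
Then Y → Y · (1 + 0.49)^2
     = Y · 2.2201

Percentage change = ((1 + 0.49)^2 − 1) × 100% ≈ 122.0%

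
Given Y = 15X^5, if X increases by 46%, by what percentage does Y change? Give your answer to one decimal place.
563.4%

For Y = 15X^5:
If X → X(1 + 0.46)
Then Y → Y · (1 + 0.46)^5
     ≈ Y · 6.6338

Percentage change = ((1 + 0.46)^5 − 1) × 100% ≈ 563.4%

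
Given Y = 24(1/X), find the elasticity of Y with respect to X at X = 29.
Elasticity = -1

Elasticity = (dY/dX) · (X/Y)

dY/dX = -24/X²
At X = 29: dY/dX = -24/841, Y = 24/29

Elasticity = (-24/841) · (29 / (24/29)) = -1

Interpretation: for a small percentage change in X, the percentage change in Y is approximately -1.00 times as large.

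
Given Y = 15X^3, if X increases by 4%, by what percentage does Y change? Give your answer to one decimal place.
12.5%

For Y = 15X^3:
If X → X(1 + 0.04)
Then Y → Y · (1 + 0.04)^3
     ≈ Y · 1.1249

Percentage change = ((1 + 0.04)^3 − 1) × 100% ≈ 12.5%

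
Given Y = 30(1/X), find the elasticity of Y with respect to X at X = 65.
Elasticity = -1

Elasticity = (dY/dX) · (X/Y)

dY/dX = -30/X²
At X = 65: dY/dX = -6/845, Y = 6/13

Elasticity = (-6/845) · (65 / (6/13)) = -1

Interpretation: for a small percentage change in X, the percentage change in Y is approximately -1.00 times as large.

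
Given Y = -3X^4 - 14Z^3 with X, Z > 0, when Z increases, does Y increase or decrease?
Y decreases

Taking the partial derivative:
∂Y/∂Z = -42Z^2

∂Y/∂Z = -42Z^2 < 0 (assuming positive values)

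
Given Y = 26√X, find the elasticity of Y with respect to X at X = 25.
Elasticity = 1/2

Elasticity = (dY/dX) · (X/Y)

dY/dX = 13/√X
At X = 25: dY/dX = 13/5, Y = 130

Elasticity = (13/5) · (25 / 130) = 1/2

Interpretation: for a small percentage change in X, the percentage change in Y is approximately 0.50 times as large.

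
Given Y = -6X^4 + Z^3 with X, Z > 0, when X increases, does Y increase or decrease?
Y decreases

Taking the partial derivative:
∂Y/∂X = -24X^3

∂Y/∂X = -24X^3 < 0 (assuming positive values)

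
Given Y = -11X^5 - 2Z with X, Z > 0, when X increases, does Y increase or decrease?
Y decreases

Taking the partial derivative:
∂Y/∂X = -55X^4

∂Y/∂X = -55X^4 < 0 (assuming positive values)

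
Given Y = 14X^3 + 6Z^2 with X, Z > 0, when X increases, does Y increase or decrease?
Y increases

Taking the partial derivative:
∂Y/∂X = 42X^2

∂Y/∂X = 42X^2 > 0 (assuming positive values)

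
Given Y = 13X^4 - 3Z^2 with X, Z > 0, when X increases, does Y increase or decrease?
Y increases

Taking the partial derivative:
∂Y/∂X = 52X^3

∂Y/∂X = 52X^3 > 0 (assuming positive values)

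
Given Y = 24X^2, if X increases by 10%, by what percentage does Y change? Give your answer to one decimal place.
21.0%

For Y = 24X^2:
If X → X(1 + 0.1)
Then Y → Y · (1 + 0.1)^2
     = Y · 1.2100

Percentage change = ((1 + 0.1)^2 − 1) × 100% = 21.0%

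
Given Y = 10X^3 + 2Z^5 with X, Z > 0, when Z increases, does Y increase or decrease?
Y increases

Taking the partial derivative:
∂Y/∂Z = 10Z^4

∂Y/∂Z = 10Z^4 > 0 (assuming positive values)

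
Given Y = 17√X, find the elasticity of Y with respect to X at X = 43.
Elasticity = 1/2

Elasticity = (dY/dX) · (X/Y)

dY/dX = 17/(2·√X)
At X = 43: dY/dX = 17·√43/86, Y = 17·√43

Elasticity = (17·√43/86) · (43 / (17·√43)) = 1/2

Interpretation: for a small percentage change in X, the percentage change in Y is approximately 0.50 times as large.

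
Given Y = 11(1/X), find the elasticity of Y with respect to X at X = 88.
Elasticity = -1

Elasticity = (dY/dX) · (X/Y)

dY/dX = -11/X²
At X = 88: dY/dX = -1/704, Y = 1/8

Elasticity = (-1/704) · (88 / (1/8)) = -1

Interpretation: for a small percentage change in X, the percentage change in Y is approximately -1.00 times as large.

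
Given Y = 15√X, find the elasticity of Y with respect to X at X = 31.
Elasticity = 1/2

Elasticity = (dY/dX) · (X/Y)

dY/dX = 15/(2·√X)
At X = 31: dY/dX = 15·√31/62, Y = 15·√31

Elasticity = (15·√31/62) · (31 / (15·√31)) = 1/2

Interpretation: for a small percentage change in X, the percentage change in Y is approximately 0.50 times as large.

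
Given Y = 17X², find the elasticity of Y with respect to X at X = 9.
Elasticity = 2

Elasticity = (dY/dX) · (X/Y)

dY/dX = 34·X
At X = 9: dY/dX = 306, Y = 1377

Elasticity = 306 · (9 / 1377) = 2

Interpretation: for a small percentage change in X, the percentage change in Y is approximately 2.00 times as large.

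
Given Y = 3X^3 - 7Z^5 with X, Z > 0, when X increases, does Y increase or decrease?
Y increases

Taking the partial derivative:
∂Y/∂X = 9X^2

∂Y/∂X = 9X^2 > 0 (assuming positive values)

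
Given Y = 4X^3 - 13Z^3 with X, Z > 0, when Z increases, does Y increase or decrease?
Y decreases

Taking the partial derivative:
∂Y/∂Z = -39Z^2

∂Y/∂Z = -39Z^2 < 0 (assuming positive values)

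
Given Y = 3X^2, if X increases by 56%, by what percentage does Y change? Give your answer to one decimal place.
143.4%

For Y = 3X^2:
If X → X(1 + 0.56)
Then Y → Y · (1 + 0.56)^2
     = Y · 2.4336

Percentage change = ((1 + 0.56)^2 − 1) × 100% ≈ 143.4%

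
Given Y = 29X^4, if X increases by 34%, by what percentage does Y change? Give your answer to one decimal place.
222.4%

For Y = 29X^4:
If X → X(1 + 0.34)
Then Y → Y · (1 + 0.34)^4
     ≈ Y · 3.2242

Percentage change = ((1 + 0.34)^4 − 1) × 100% ≈ 222.4%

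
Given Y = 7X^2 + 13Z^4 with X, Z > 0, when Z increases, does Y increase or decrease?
Y increases

Taking the partial derivative:
∂Y/∂Z = 52Z^3

∂Y/∂Z = 52Z^3 > 0 (assuming positive values)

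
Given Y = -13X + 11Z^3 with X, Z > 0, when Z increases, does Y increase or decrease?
Y increases

Taking the partial derivative:
∂Y/∂Z = 33Z^2

∂Y/∂Z = 33Z^2 > 0 (assuming positive values)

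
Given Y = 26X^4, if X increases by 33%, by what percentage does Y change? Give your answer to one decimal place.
212.9%

For Y = 26X^4:
If X → X(1 + 0.33)
Then Y → Y · (1 + 0.33)^4
     ≈ Y · 3.1290

Percentage change = ((1 + 0.33)^4 − 1) × 100% ≈ 212.9%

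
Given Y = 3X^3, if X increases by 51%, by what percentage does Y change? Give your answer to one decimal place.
244.3%

For Y = 3X^3:
If X → X(1 + 0.51)
Then Y → Y · (1 + 0.51)^3
     ≈ Y · 3.4430

Percentage change = ((1 + 0.51)^3 − 1) × 100% ≈ 244.3%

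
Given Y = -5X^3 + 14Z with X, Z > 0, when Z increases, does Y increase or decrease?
Y increases

Taking the partial derivative:
∂Y/∂Z = 14

∂Y/∂Z = 14 > 0 (assuming positive values)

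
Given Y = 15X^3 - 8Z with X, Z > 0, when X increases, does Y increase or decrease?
Y increases

Taking the partial derivative:
∂Y/∂X = 45X^2

∂Y/∂X = 45X^2 > 0 (assuming positive values)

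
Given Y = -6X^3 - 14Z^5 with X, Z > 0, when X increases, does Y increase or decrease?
Y decreases

Taking the partial derivative:
∂Y/∂X = -18X^2

∂Y/∂X = -18X^2 < 0 (assuming positive values)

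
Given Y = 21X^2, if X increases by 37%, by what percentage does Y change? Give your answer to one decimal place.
87.7%

For Y = 21X^2:
If X → X(1 + 0.37)
Then Y → Y · (1 + 0.37)^2
     = Y · 1.8769

Percentage change = ((1 + 0.37)^2 − 1) × 100% ≈ 87.7%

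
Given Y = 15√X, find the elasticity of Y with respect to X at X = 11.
Elasticity = 1/2

Elasticity = (dY/dX) · (X/Y)

dY/dX = 15/(2·√X)
At X = 11: dY/dX = 15·√11/22, Y = 15·√11

Elasticity = (15·√11/22) · (11 / (15·√11)) = 1/2

Interpretation: for a small percentage change in X, the percentage change in Y is approximately 0.50 times as large.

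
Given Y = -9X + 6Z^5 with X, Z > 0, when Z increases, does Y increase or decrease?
Y increases

Taking the partial derivative:
∂Y/∂Z = 30Z^4

∂Y/∂Z = 30Z^4 > 0 (assuming positive values)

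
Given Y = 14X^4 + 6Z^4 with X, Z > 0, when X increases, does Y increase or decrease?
Y increases

Taking the partial derivative:
∂Y/∂X = 56X^3

∂Y/∂X = 56X^3 > 0 (assuming positive values)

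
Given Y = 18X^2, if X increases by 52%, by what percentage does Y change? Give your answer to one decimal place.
131.0%

For Y = 18X^2:
If X → X(1 + 0.52)
Then Y → Y · (1 + 0.52)^2
     = Y · 2.3104

Percentage change = ((1 + 0.52)^2 − 1) × 100% ≈ 131.0%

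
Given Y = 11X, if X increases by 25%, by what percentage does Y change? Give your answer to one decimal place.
25.0%

For Y = 11X:
If X → X(1 + 0.25)
Then Y → Y · (1 + 0.25)^1
     = Y · 1.2500

Percentage change = ((1 + 0.25)^1 − 1) × 100% = 25.0%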